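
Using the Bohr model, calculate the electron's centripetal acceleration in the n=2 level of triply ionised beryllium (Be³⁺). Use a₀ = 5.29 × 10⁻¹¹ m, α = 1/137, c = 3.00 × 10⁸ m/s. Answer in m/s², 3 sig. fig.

r = n²a₀/Z = 5.29 × 10⁻¹¹ m, v = Zαc/n = 4.38 × 10⁶ m/s
a = v²/r = (4.38 × 10⁶)² / 5.29 × 10⁻¹¹ = 3.63 × 10²³ m/s²

3.63 × 10²³ m/s²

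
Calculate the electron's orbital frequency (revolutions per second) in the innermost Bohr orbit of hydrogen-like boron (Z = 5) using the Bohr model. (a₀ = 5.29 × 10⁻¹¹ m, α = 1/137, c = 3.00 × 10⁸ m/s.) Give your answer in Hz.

r = n²a₀/Z = 1.06 × 10⁻¹¹ m, v = Zαc/n = 1.09 × 10⁷ m/s
f = v/(2πr) = 1.65 × 10¹⁷ Hz

1.65 × 10¹⁷ Hz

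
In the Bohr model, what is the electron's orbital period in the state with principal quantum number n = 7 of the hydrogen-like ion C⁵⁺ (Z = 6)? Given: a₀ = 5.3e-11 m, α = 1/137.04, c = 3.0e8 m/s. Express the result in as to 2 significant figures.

r = n²a₀/Z = 7²·5.3e-11/6 = 4.3e-10 m
v = Zαc/n = 6·0.0073·3.0e8/7 = 1.9e6 m/s
T = 2πr/v = 1.4e-15 s = 1400 as

1400 as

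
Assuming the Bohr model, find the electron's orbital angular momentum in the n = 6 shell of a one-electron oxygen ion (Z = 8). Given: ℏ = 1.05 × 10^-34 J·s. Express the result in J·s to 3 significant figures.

L_n = nℏ = 6 × 1.05 × 10^-34 = 6.30 × 10^-34 J·s

6.30 × 10^-34 J·s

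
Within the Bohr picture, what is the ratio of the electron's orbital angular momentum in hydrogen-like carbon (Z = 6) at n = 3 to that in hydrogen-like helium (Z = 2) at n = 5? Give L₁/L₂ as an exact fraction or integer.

L = nℏ is independent of Z.
L₁/L₂ = n₁/n₂ = 3/5 = 3/5

3/5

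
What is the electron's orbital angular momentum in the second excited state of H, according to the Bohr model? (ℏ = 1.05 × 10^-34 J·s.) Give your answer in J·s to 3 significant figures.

L_n = nℏ = 3 × 1.05 × 10^-34 = 3.15 × 10^-34 J·s

3.15 × 10^-34 J·s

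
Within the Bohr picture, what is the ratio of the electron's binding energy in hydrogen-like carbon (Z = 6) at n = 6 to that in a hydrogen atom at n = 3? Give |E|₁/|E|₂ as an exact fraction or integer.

9

|E| ∝ Z^2 · n^-2
|E|₁/|E|₂ = (6/1)^2 · (6/3)^-2 = 9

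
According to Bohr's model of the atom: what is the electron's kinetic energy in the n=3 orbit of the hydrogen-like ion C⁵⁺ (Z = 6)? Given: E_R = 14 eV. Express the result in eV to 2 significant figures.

56 eV

For a Coulomb orbit the virial theorem gives K = −E_n.
E_n = −E_R·Z²/n², so K = E_R·Z²/n² = 14 × 6²/3² = 56 eV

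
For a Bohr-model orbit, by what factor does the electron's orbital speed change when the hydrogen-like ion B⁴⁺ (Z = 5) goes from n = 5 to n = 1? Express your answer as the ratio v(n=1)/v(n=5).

v ∝ Z^1 · n^-1; with Z fixed, v ∝ n^-1.
v(n=1)/v(n=5) = (1/5)^-1 = 5

5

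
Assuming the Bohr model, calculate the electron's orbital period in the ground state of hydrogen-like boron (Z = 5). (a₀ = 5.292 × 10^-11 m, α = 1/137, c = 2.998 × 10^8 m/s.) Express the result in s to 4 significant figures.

6.078 × 10^-18 s

r = n²a₀/Z = 1²·5.292 × 10^-11/5 = 1.058 × 10^-11 m
v = Zαc/n = 5·0.007299·2.998 × 10^8/1 = 1.094 × 10^7 m/s
T = 2πr/v = 6.078 × 10^-18 s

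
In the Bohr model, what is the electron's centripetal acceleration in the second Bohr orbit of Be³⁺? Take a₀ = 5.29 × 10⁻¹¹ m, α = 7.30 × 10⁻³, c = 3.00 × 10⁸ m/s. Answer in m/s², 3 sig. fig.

r = n²a₀/Z = 5.29 × 10⁻¹¹ m, v = Zαc/n = 4.38 × 10⁶ m/s
a = v²/r = (4.38 × 10⁶)² / 5.29 × 10⁻¹¹ = 3.63 × 10²³ m/s²

3.63 × 10²³ m/s²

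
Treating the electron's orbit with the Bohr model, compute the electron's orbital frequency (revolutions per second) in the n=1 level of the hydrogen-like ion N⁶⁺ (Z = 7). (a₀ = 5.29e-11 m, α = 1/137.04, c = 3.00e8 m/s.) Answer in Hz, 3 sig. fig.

r = n²a₀/Z = 7.56e-12 m, v = Zαc/n = 1.53e7 m/s
f = v/(2πr) = 3.23e17 Hz

3.23e17 Hz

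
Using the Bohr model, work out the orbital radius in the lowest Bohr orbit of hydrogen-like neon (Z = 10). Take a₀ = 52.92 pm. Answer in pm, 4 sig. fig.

r_n = n²a₀/Z = 1² × 52.92 / 10
    = 1 × 52.92 / 10 = 5.292 pm

5.292 pm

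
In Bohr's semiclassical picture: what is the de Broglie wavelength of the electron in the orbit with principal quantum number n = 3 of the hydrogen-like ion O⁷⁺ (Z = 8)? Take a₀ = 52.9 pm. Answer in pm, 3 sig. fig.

125 pm

The Bohr quantisation condition is nλ = 2πr_n.
r_n = n²a₀/Z = 59.5 pm
λ = 2πr_n/n = 2π·59.5/3 = 125 pm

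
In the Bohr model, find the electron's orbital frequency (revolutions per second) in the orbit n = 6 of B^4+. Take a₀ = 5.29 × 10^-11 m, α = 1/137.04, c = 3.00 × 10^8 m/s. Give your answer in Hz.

r = n²a₀/Z = 3.81 × 10^-10 m, v = Zαc/n = 1.82 × 10^6 m/s
f = v/(2πr) = 7.62 × 10^14 Hz

7.62 × 10^14 Hz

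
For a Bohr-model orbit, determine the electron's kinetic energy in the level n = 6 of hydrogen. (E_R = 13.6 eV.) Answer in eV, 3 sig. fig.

For a Coulomb orbit the virial theorem gives K = −E_n.
E_n = −E_R·Z²/n², so K = E_R·Z²/n² = 13.6 × 1²/6² = 0.378 eV

0.378 eV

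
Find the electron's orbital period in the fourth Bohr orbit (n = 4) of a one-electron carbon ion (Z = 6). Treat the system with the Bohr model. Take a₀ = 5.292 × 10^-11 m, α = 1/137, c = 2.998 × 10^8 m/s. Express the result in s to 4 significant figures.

2.701 × 10^-16 s

r = n²a₀/Z = 4²·5.292 × 10^-11/6 = 1.411 × 10^-10 m
v = Zαc/n = 6·0.007299·2.998 × 10^8/4 = 3.282 × 10^6 m/s
T = 2πr/v = 2.701 × 10^-16 s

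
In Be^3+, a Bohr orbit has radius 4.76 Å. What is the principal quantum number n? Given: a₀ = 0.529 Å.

6

r_n = n²a₀/Z ⇒ n² = rZ/a₀ = 4.76 × 4 / 0.529 ≈ 35.99
n = 6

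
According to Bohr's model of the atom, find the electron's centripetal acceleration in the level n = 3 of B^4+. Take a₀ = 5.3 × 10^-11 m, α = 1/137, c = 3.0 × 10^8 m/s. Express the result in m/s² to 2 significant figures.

1.4 × 10^23 m/s²

r = n²a₀/Z = 9.5 × 10^-11 m, v = Zαc/n = 3.6 × 10^6 m/s
a = v²/r = (3.6 × 10^6)² / 9.5 × 10^-11 = 1.4 × 10^23 m/s²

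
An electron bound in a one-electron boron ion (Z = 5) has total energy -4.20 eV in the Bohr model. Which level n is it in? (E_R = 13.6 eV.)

E_n = −E_R Z²/n² ⇒ n² = E_R Z²/(−E_n) = 13.6 × 5² / 4.20 ≈ 80.95
n = 9

9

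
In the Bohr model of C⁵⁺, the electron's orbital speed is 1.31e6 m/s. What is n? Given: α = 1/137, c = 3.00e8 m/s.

v_n = Zαc/n ⇒ n = Zαc/v = 6 × 0.00730 × 3.00e8 / 1.31e6 ≈ 10.03
n = 10

10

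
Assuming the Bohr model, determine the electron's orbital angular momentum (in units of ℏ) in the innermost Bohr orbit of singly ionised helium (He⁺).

L_n = nℏ, so L/ℏ = n = 1.

1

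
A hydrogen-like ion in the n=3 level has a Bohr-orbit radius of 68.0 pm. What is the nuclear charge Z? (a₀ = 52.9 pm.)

r_n = n²a₀/Z ⇒ Z = n²a₀/r = 3² × 52.9 / 68.0 ≈ 7.00
Z = 7

7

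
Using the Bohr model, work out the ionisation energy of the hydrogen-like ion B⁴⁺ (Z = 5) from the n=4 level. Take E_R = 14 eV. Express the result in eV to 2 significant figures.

22 eV

E_n = −E_R·Z²/n² = −14 × 5²/4² eV = -22 eV
Ionisation energy = −E_n = 22 eV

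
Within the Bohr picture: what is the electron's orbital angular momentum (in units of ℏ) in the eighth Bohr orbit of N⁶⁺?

8

L_n = nℏ, so L/ℏ = n = 8.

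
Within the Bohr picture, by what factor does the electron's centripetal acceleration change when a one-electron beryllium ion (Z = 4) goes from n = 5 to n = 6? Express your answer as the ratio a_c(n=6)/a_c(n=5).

625/1296

a_c ∝ Z^3 · n^-4; with Z fixed, a_c ∝ n^-4.
a_c(n=6)/a_c(n=5) = (6/5)^-4 = 625/1296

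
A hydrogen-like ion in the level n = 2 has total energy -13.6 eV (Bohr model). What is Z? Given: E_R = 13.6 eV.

E_n = −E_R Z²/n² ⇒ Z² = −E_n n²/E_R = 13.6 × 2² / 13.6 ≈ 4.00
Z = 2

2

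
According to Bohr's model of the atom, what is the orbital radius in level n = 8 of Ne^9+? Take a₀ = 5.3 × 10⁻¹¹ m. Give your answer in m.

3.4 × 10⁻¹⁰ m

r_n = n²a₀/Z = 8² × 5.3 × 10⁻¹¹ / 10
    = 64 × 5.3 × 10⁻¹¹ / 10 = 3.4 × 10⁻¹⁰ m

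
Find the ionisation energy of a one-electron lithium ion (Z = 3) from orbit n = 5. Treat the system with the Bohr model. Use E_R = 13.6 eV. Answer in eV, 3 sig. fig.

E_n = −E_R·Z²/n² = −13.6 × 3²/5² eV = -4.90 eV
Ionisation energy = −E_n = 4.90 eV

4.90 eV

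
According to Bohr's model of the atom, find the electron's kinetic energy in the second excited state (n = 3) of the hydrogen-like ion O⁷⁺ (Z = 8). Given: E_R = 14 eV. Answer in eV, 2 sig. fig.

100 eV

For a Coulomb orbit the virial theorem gives K = −E_n.
E_n = −E_R·Z²/n², so K = E_R·Z²/n² = 14 × 8²/3² = 100 eV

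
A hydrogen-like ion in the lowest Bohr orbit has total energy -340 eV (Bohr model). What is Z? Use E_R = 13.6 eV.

E_n = −E_R Z²/n² ⇒ Z² = −E_n n²/E_R = 340 × 1² / 13.6 ≈ 25.00
Z = 5

5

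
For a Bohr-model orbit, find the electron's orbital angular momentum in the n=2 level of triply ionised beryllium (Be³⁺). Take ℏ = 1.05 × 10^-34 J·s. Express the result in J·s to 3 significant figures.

2.10 × 10^-34 J·s

L_n = nℏ = 2 × 1.05 × 10^-34 = 2.10 × 10^-34 J·s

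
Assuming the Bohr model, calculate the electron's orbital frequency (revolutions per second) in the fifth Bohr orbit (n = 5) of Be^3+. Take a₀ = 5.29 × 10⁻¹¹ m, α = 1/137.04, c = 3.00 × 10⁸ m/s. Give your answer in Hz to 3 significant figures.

r = n²a₀/Z = 3.31 × 10⁻¹⁰ m, v = Zαc/n = 1.75 × 10⁶ m/s
f = v/(2πr) = 8.43 × 10¹⁴ Hz

8.43 × 10¹⁴ Hz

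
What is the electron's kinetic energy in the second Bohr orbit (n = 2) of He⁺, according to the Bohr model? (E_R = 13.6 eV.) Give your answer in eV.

13.6 eV

For a Coulomb orbit the virial theorem gives K = −E_n.
E_n = −E_R·Z²/n², so K = E_R·Z²/n² = 13.6 × 2²/2² = 13.6 eV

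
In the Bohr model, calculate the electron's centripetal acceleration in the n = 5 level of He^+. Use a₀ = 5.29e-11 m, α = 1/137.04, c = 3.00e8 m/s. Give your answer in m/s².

1.16e21 m/s²

r = n²a₀/Z = 6.61e-10 m, v = Zαc/n = 8.76e5 m/s
a = v²/r = (8.76e5)² / 6.61e-10 = 1.16e21 m/s²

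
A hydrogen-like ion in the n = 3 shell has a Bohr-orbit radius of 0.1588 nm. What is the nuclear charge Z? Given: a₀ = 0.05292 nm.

3

r_n = n²a₀/Z ⇒ Z = n²a₀/r = 3² × 0.05292 / 0.1588 ≈ 3.00
Z = 3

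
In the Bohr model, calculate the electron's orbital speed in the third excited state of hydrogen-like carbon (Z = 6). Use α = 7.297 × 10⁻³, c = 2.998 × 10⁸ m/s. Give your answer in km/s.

v_n = Zαc/n = 6 × 0.007297 × 2.998 × 10⁸ / 4
    = 3281 km/s

3281 km/s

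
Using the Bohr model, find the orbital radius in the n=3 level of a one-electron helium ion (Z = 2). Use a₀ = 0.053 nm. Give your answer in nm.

0.24 nm

r_n = n²a₀/Z = 3² × 0.053 / 2
    = 9 × 0.053 / 2 = 0.24 nm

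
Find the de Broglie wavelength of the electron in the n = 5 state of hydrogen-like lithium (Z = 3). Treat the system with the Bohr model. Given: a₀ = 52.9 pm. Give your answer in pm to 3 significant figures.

The Bohr quantisation condition is nλ = 2πr_n.
r_n = n²a₀/Z = 441 pm
λ = 2πr_n/n = 2π·441/5 = 554 pm

554 pm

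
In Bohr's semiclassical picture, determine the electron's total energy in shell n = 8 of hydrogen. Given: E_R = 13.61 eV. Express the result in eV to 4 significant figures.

E_n = −E_R·Z²/n² = −13.61 × 1²/8² = -0.2127 eV

-0.2127 eV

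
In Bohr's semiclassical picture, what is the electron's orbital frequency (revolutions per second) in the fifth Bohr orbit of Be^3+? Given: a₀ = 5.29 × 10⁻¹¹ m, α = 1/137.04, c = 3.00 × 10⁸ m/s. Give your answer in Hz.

8.43 × 10¹⁴ Hz

r = n²a₀/Z = 3.31 × 10⁻¹⁰ m, v = Zαc/n = 1.75 × 10⁶ m/s
f = v/(2πr) = 8.43 × 10¹⁴ Hz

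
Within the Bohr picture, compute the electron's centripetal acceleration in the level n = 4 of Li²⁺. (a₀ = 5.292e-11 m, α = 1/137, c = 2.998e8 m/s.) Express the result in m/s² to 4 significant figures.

9.544e21 m/s²

r = n²a₀/Z = 2.822e-10 m, v = Zαc/n = 1.641e6 m/s
a = v²/r = (1.641e6)² / 2.822e-10 = 9.544e21 m/s²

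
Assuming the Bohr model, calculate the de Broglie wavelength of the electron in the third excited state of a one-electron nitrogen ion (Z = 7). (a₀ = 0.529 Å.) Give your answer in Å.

The Bohr quantisation condition is nλ = 2πr_n.
r_n = n²a₀/Z = 1.21 Å
λ = 2πr_n/n = 2π·1.21/4 = 1.90 Å

1.90 Å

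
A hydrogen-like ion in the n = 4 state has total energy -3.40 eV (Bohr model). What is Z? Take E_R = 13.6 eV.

E_n = −E_R Z²/n² ⇒ Z² = −E_n n²/E_R = 3.40 × 4² / 13.6 ≈ 4.00
Z = 2

2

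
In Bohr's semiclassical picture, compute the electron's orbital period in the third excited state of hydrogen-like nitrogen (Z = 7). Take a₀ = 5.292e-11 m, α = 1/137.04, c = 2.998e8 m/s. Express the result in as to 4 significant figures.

r = n²a₀/Z = 4²·5.292e-11/7 = 1.210e-10 m
v = Zαc/n = 7·0.007297·2.998e8/4 = 3.828e6 m/s
T = 2πr/v = 1.985e-16 s = 198.5 as

198.5 as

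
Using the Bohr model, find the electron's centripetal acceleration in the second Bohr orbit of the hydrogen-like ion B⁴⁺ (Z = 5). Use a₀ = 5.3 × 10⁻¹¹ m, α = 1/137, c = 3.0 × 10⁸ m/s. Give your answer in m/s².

r = n²a₀/Z = 4.2 × 10⁻¹¹ m, v = Zαc/n = 5.5 × 10⁶ m/s
a = v²/r = (5.5 × 10⁶)² / 4.2 × 10⁻¹¹ = 7.1 × 10²³ m/s²

7.1 × 10²³ m/s²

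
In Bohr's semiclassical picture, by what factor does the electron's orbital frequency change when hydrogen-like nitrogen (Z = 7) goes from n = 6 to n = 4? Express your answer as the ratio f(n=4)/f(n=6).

27/8

f ∝ Z^2 · n^-3; with Z fixed, f ∝ n^-3.
f(n=4)/f(n=6) = (4/6)^-3 = 27/8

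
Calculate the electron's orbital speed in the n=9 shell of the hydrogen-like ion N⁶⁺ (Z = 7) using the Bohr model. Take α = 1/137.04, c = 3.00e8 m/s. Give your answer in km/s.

v_n = Zαc/n = 7 × 0.00730 × 3.00e8 / 9
    = 1700 km/s

1700 km/s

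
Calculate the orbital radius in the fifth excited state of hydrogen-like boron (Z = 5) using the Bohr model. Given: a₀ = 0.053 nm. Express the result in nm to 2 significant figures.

r_n = n²a₀/Z = 6² × 0.053 / 5
    = 36 × 0.053 / 5 = 0.38 nm

0.38 nm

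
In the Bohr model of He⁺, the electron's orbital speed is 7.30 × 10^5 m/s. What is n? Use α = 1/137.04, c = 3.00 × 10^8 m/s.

6

v_n = Zαc/n ⇒ n = Zαc/v = 2 × 0.00730 × 3.00 × 10^8 / 7.30 × 10^5 ≈ 6.00
n = 6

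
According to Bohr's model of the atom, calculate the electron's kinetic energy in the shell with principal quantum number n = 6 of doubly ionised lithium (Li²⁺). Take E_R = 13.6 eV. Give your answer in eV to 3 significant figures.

3.40 eV

For a Coulomb orbit the virial theorem gives K = −E_n.
E_n = −E_R·Z²/n², so K = E_R·Z²/n² = 13.6 × 3²/6² = 3.40 eV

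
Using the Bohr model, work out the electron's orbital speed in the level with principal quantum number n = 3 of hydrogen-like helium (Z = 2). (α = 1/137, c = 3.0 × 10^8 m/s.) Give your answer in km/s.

1500 km/s

v_n = Zαc/n = 2 × 0.0073 × 3.0 × 10^8 / 3
    = 1500 km/s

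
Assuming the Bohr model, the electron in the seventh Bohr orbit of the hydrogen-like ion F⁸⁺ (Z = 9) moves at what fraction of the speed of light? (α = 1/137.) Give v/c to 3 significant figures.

0.00938

v_n = Zαc/n, so v/c = Zα/n = 9 × 0.00730 / 7 = 0.00938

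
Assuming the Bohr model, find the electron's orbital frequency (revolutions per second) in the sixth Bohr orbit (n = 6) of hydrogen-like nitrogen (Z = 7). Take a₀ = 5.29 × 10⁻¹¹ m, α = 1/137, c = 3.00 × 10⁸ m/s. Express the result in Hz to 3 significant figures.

r = n²a₀/Z = 2.72 × 10⁻¹⁰ m, v = Zαc/n = 2.55 × 10⁶ m/s
f = v/(2πr) = 1.49 × 10¹⁵ Hz

1.49 × 10¹⁵ Hz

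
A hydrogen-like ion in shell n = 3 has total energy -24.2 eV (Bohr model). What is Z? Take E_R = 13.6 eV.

4

E_n = −E_R Z²/n² ⇒ Z² = −E_n n²/E_R = 24.2 × 3² / 13.6 ≈ 16.01
Z = 4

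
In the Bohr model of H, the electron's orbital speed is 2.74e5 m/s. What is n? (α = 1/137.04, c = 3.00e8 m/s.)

8

v_n = Zαc/n ⇒ n = Zαc/v = 1 × 0.00730 × 3.00e8 / 2.74e5 ≈ 7.99
n = 8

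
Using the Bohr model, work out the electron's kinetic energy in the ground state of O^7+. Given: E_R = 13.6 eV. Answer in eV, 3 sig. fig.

870 eV

For a Coulomb orbit the virial theorem gives K = −E_n.
E_n = −E_R·Z²/n², so K = E_R·Z²/n² = 13.6 × 8²/1² = 870 eV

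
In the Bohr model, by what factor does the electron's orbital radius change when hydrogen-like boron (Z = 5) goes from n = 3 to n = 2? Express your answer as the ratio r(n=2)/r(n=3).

r ∝ Z^-1 · n^2; with Z fixed, r ∝ n^2.
r(n=2)/r(n=3) = (2/3)^2 = 4/9

4/9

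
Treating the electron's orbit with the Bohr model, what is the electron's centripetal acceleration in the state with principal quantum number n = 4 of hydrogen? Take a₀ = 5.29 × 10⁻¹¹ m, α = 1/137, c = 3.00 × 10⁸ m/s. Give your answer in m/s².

3.54 × 10²⁰ m/s²

r = n²a₀/Z = 8.46 × 10⁻¹⁰ m, v = Zαc/n = 5.47 × 10⁵ m/s
a = v²/r = (5.47 × 10⁵)² / 8.46 × 10⁻¹⁰ = 3.54 × 10²⁰ m/s²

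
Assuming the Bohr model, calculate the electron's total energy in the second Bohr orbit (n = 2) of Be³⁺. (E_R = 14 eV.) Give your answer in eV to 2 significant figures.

-56 eV

E_n = −E_R·Z²/n² = −14 × 4²/2² = -56 eV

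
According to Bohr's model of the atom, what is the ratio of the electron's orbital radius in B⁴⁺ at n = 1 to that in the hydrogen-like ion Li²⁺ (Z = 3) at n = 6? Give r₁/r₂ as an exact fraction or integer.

r ∝ Z^-1 · n^2
r₁/r₂ = (5/3)^-1 · (1/6)^2 = 1/60

1/60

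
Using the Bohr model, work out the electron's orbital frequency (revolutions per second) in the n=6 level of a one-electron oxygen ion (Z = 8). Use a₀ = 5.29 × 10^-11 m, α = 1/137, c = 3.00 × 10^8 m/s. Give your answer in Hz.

r = n²a₀/Z = 2.38 × 10^-10 m, v = Zαc/n = 2.92 × 10^6 m/s
f = v/(2πr) = 1.95 × 10^15 Hz

1.95 × 10^15 Hz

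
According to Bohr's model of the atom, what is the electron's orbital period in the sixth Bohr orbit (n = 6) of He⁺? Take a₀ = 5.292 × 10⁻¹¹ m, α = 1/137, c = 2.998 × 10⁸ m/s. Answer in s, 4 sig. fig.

8.205 × 10⁻¹⁵ s

r = n²a₀/Z = 6²·5.292 × 10⁻¹¹/2 = 9.526 × 10⁻¹⁰ m
v = Zαc/n = 2·0.007299·2.998 × 10⁸/6 = 7.294 × 10⁵ m/s
T = 2πr/v = 8.205 × 10⁻¹⁵ s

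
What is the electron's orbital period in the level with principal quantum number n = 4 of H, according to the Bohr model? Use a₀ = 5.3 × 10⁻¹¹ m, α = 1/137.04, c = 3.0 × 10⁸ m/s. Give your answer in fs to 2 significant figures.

r = n²a₀/Z = 4²·5.3 × 10⁻¹¹/1 = 8.5 × 10⁻¹⁰ m
v = Zαc/n = 1·0.0073·3.0 × 10⁸/4 = 5.5 × 10⁵ m/s
T = 2πr/v = 9.7 × 10⁻¹⁵ s = 9.7 fs

9.7 fs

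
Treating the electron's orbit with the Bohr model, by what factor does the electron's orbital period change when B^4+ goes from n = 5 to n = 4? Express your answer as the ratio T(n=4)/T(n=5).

T ∝ Z^-2 · n^3; with Z fixed, T ∝ n^3.
T(n=4)/T(n=5) = (4/5)^3 = 64/125

64/125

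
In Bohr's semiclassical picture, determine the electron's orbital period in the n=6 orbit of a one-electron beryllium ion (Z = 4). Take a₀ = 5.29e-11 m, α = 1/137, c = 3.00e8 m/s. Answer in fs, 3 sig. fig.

r = n²a₀/Z = 6²·5.29e-11/4 = 4.76e-10 m
v = Zαc/n = 4·0.00730·3.00e8/6 = 1.46e6 m/s
T = 2πr/v = 2.05e-15 s = 2.05 fs

2.05 fs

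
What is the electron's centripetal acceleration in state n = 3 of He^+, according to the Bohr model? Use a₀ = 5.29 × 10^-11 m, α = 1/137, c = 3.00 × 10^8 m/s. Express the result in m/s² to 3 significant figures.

r = n²a₀/Z = 2.38 × 10^-10 m, v = Zαc/n = 1.46 × 10^6 m/s
a = v²/r = (1.46 × 10^6)² / 2.38 × 10^-10 = 8.95 × 10^21 m/s²

8.95 × 10^21 m/s²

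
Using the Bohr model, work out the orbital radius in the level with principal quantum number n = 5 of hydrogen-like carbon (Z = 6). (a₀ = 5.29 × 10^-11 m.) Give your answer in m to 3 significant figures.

2.20 × 10^-10 m

r_n = n²a₀/Z = 5² × 5.29 × 10^-11 / 6
    = 25 × 5.29 × 10^-11 / 6 = 2.20 × 10^-10 m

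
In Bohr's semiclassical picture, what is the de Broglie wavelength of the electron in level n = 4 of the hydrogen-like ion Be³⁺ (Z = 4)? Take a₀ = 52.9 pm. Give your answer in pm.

The Bohr quantisation condition is nλ = 2πr_n.
r_n = n²a₀/Z = 212 pm
λ = 2πr_n/n = 2π·212/4 = 332 pm

332 pm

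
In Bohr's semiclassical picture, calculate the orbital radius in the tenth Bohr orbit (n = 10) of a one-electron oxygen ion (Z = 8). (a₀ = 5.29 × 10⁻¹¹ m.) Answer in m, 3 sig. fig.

r_n = n²a₀/Z = 10² × 5.29 × 10⁻¹¹ / 8
    = 100 × 5.29 × 10⁻¹¹ / 8 = 6.61 × 10⁻¹⁰ m

6.61 × 10⁻¹⁰ m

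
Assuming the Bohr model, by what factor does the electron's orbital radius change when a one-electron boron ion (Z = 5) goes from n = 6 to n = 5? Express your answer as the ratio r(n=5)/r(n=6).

25/36

r ∝ Z^-1 · n^2; with Z fixed, r ∝ n^2.
r(n=5)/r(n=6) = (5/6)^2 = 25/36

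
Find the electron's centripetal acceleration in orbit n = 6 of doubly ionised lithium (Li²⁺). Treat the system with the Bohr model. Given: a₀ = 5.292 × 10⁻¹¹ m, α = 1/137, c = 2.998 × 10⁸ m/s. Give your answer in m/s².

r = n²a₀/Z = 6.350 × 10⁻¹⁰ m, v = Zαc/n = 1.094 × 10⁶ m/s
a = v²/r = (1.094 × 10⁶)² / 6.350 × 10⁻¹⁰ = 1.885 × 10²¹ m/s²

1.885 × 10²¹ m/s²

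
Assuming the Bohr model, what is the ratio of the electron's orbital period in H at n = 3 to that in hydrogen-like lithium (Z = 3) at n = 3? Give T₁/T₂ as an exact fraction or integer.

T ∝ Z^-2 · n^3
T₁/T₂ = (1/3)^-2 · (3/3)^3 = 9

9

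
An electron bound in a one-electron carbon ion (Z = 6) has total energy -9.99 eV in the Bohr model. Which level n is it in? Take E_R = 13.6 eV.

7

E_n = −E_R Z²/n² ⇒ n² = E_R Z²/(−E_n) = 13.6 × 6² / 9.99 ≈ 49.01
n = 7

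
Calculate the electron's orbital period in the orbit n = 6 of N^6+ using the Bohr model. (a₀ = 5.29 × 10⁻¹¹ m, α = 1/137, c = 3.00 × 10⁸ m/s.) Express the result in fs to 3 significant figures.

0.669 fs

r = n²a₀/Z = 6²·5.29 × 10⁻¹¹/7 = 2.72 × 10⁻¹⁰ m
v = Zαc/n = 7·0.00730·3.00 × 10⁸/6 = 2.55 × 10⁶ m/s
T = 2πr/v = 6.69 × 10⁻¹⁶ s = 0.669 fs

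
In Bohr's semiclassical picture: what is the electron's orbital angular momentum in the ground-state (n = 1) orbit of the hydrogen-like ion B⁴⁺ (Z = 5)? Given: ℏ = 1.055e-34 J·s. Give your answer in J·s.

L_n = nℏ = 1 × 1.055e-34 = 1.055e-34 J·s

1.055e-34 J·s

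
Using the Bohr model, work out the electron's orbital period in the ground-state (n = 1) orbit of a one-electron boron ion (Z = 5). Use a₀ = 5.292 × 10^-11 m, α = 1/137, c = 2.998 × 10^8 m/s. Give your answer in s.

6.078 × 10^-18 s

r = n²a₀/Z = 1²·5.292 × 10^-11/5 = 1.058 × 10^-11 m
v = Zαc/n = 5·0.007299·2.998 × 10^8/1 = 1.094 × 10^7 m/s
T = 2πr/v = 6.078 × 10^-18 s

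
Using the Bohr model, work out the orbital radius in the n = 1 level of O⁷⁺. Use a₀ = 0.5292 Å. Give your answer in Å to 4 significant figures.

r_n = n²a₀/Z = 1² × 0.5292 / 8
    = 1 × 0.5292 / 8 = 0.06615 Å

0.06615 Å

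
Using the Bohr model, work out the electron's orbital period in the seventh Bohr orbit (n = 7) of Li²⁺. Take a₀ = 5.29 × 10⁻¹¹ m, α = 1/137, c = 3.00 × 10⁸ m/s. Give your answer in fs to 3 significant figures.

r = n²a₀/Z = 7²·5.29 × 10⁻¹¹/3 = 8.64 × 10⁻¹⁰ m
v = Zαc/n = 3·0.00730·3.00 × 10⁸/7 = 9.38 × 10⁵ m/s
T = 2πr/v = 5.78 × 10⁻¹⁵ s = 5.78 fs

5.78 fs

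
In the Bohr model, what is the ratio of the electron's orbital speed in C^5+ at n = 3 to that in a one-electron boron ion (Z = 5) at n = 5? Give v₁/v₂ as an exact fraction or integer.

v ∝ Z^1 · n^-1
v₁/v₂ = (6/5)^1 · (3/5)^-1 = 2

2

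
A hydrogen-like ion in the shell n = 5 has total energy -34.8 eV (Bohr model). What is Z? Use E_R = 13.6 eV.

8

E_n = −E_R Z²/n² ⇒ Z² = −E_n n²/E_R = 34.8 × 5² / 13.6 ≈ 63.97
Z = 8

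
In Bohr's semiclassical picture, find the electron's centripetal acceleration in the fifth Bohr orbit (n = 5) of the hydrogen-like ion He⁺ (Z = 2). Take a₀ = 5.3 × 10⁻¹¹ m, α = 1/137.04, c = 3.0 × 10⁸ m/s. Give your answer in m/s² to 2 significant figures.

r = n²a₀/Z = 6.6 × 10⁻¹⁰ m, v = Zαc/n = 8.8 × 10⁵ m/s
a = v²/r = (8.8 × 10⁵)² / 6.6 × 10⁻¹⁰ = 1.2 × 10²¹ m/s²

1.2 × 10²¹ m/s²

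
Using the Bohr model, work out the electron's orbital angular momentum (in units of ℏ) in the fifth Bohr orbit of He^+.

L_n = nℏ, so L/ℏ = n = 5.

5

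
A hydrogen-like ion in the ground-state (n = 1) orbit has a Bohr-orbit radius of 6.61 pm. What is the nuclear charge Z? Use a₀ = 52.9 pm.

8

r_n = n²a₀/Z ⇒ Z = n²a₀/r = 1² × 52.9 / 6.61 ≈ 8.00
Z = 8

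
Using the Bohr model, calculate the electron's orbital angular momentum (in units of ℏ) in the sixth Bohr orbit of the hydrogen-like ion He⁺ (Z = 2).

L_n = nℏ, so L/ℏ = n = 6.

6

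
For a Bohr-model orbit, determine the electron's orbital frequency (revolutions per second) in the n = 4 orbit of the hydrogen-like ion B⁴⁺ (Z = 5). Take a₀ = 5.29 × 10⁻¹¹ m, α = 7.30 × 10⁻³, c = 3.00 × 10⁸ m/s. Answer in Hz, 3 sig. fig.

2.57 × 10¹⁵ Hz

r = n²a₀/Z = 1.69 × 10⁻¹⁰ m, v = Zαc/n = 2.74 × 10⁶ m/s
f = v/(2πr) = 2.57 × 10¹⁵ Hz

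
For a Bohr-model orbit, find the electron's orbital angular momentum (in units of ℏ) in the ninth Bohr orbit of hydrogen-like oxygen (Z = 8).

9

L_n = nℏ, so L/ℏ = n = 9.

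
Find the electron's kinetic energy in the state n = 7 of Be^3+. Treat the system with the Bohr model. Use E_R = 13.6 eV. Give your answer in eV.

For a Coulomb orbit the virial theorem gives K = −E_n.
E_n = −E_R·Z²/n², so K = E_R·Z²/n² = 13.6 × 4²/7² = 4.44 eV

4.44 eV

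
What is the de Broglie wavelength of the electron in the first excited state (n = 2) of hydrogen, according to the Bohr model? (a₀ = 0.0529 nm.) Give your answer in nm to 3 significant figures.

The Bohr quantisation condition is nλ = 2πr_n.
r_n = n²a₀/Z = 0.212 nm
λ = 2πr_n/n = 2π·0.212/2 = 0.665 nm

0.665 nm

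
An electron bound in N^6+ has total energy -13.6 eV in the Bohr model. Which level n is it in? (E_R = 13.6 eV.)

E_n = −E_R Z²/n² ⇒ n² = E_R Z²/(−E_n) = 13.6 × 7² / 13.6 ≈ 49.00
n = 7

7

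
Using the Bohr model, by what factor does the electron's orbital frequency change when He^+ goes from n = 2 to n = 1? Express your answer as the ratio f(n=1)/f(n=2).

f ∝ Z^2 · n^-3; with Z fixed, f ∝ n^-3.
f(n=1)/f(n=2) = (1/2)^-3 = 8

8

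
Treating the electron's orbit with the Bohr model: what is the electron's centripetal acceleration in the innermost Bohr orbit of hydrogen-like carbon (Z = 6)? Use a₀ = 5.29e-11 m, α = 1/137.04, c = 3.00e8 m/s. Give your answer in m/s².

r = n²a₀/Z = 8.82e-12 m, v = Zαc/n = 1.31e7 m/s
a = v²/r = (1.31e7)² / 8.82e-12 = 1.96e25 m/s²

1.96e25 m/s²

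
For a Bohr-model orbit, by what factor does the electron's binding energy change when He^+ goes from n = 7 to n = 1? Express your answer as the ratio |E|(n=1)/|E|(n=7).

49

|E| ∝ Z^2 · n^-2; with Z fixed, |E| ∝ n^-2.
|E|(n=1)/|E|(n=7) = (1/7)^-2 = 49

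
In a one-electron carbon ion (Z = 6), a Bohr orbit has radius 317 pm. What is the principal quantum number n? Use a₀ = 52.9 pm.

r_n = n²a₀/Z ⇒ n² = rZ/a₀ = 317 × 6 / 52.9 ≈ 35.95
n = 6

6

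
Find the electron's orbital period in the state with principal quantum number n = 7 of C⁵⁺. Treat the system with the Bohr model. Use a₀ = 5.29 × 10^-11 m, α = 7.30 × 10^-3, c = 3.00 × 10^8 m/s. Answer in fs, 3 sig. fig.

r = n²a₀/Z = 7²·5.29 × 10^-11/6 = 4.32 × 10^-10 m
v = Zαc/n = 6·0.00730·3.00 × 10^8/7 = 1.88 × 10^6 m/s
T = 2πr/v = 1.45 × 10^-15 s = 1.45 fs

1.45 fs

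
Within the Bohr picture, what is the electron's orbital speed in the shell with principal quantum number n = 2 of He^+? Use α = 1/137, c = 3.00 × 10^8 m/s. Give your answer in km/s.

2190 km/s

v_n = Zαc/n = 2 × 0.00730 × 3.00 × 10^8 / 2
    = 2190 km/s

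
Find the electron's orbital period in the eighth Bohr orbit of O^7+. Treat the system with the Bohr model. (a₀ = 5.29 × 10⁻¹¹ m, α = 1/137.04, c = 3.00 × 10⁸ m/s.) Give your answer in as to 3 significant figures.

r = n²a₀/Z = 8²·5.29 × 10⁻¹¹/8 = 4.23 × 10⁻¹⁰ m
v = Zαc/n = 8·0.00730·3.00 × 10⁸/8 = 2.19 × 10⁶ m/s
T = 2πr/v = 1.21 × 10⁻¹⁵ s = 1210 as

1210 as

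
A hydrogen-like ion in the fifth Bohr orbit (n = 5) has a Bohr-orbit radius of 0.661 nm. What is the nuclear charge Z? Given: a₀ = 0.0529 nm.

r_n = n²a₀/Z ⇒ Z = n²a₀/r = 5² × 0.0529 / 0.661 ≈ 2.00
Z = 2

2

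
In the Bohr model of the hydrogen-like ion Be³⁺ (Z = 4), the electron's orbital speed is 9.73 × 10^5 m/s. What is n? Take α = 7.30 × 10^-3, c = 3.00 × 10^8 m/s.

9

v_n = Zαc/n ⇒ n = Zαc/v = 4 × 0.00730 × 3.00 × 10^8 / 9.73 × 10^5 ≈ 9.00
n = 9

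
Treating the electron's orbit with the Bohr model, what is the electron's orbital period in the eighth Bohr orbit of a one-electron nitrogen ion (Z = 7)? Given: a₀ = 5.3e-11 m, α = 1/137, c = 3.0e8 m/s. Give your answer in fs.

r = n²a₀/Z = 8²·5.3e-11/7 = 4.8e-10 m
v = Zαc/n = 7·0.0073·3.0e8/8 = 1.9e6 m/s
T = 2πr/v = 1.6e-15 s = 1.6 fs

1.6 fs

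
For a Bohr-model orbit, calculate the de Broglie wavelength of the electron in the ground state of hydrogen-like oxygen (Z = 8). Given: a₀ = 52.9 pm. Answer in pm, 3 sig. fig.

The Bohr quantisation condition is nλ = 2πr_n.
r_n = n²a₀/Z = 6.61 pm
λ = 2πr_n/n = 2π·6.61/1 = 41.5 pm

41.5 pm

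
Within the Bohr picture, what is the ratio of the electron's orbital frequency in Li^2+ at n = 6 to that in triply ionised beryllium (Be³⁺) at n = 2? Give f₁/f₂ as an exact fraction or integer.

f ∝ Z^2 · n^-3
f₁/f₂ = (3/4)^2 · (6/2)^-3 = 1/48

1/48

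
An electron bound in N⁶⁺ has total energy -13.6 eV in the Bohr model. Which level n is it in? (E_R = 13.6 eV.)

7

E_n = −E_R Z²/n² ⇒ n² = E_R Z²/(−E_n) = 13.6 × 7² / 13.6 ≈ 49.00
n = 7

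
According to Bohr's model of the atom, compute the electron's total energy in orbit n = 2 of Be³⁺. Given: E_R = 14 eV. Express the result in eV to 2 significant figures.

E_n = −E_R·Z²/n² = −14 × 4²/2² = -56 eV

-56 eV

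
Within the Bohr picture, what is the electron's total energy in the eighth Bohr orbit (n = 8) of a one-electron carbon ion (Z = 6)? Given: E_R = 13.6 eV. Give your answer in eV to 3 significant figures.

-7.65 eV

E_n = −E_R·Z²/n² = −13.6 × 6²/8² = -7.65 eV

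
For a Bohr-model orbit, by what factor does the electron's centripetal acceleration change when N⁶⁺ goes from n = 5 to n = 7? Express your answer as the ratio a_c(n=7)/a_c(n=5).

a_c ∝ Z^3 · n^-4; with Z fixed, a_c ∝ n^-4.
a_c(n=7)/a_c(n=5) = (7/5)^-4 = 625/2401

625/2401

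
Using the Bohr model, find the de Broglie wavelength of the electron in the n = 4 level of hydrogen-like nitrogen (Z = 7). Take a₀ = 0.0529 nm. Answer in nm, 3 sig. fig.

0.190 nm

The Bohr quantisation condition is nλ = 2πr_n.
r_n = n²a₀/Z = 0.121 nm
λ = 2πr_n/n = 2π·0.121/4 = 0.190 nm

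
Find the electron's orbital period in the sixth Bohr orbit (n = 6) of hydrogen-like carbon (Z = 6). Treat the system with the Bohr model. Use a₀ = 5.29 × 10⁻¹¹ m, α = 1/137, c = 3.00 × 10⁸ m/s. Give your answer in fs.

0.911 fs

r = n²a₀/Z = 6²·5.29 × 10⁻¹¹/6 = 3.17 × 10⁻¹⁰ m
v = Zαc/n = 6·0.00730·3.00 × 10⁸/6 = 2.19 × 10⁶ m/s
T = 2πr/v = 9.11 × 10⁻¹⁶ s = 0.911 fs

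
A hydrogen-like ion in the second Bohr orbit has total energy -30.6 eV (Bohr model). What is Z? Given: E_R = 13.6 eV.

3

E_n = −E_R Z²/n² ⇒ Z² = −E_n n²/E_R = 30.6 × 2² / 13.6 ≈ 9.00
Z = 3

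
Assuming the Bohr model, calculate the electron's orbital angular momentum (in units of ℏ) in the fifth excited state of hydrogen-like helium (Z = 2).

6

L_n = nℏ, so L/ℏ = n = 6.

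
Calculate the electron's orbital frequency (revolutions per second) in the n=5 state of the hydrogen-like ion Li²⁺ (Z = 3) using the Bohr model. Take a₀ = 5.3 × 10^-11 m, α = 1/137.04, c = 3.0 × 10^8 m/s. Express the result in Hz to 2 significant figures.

r = n²a₀/Z = 4.4 × 10^-10 m, v = Zαc/n = 1.3 × 10^6 m/s
f = v/(2πr) = 4.7 × 10^14 Hz

4.7 × 10^14 Hz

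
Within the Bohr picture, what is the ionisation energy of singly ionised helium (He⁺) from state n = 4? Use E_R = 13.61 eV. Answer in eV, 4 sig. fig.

E_n = −E_R·Z²/n² = −13.61 × 2²/4² eV = -3.402 eV
Ionisation energy = −E_n = 3.402 eV

3.402 eV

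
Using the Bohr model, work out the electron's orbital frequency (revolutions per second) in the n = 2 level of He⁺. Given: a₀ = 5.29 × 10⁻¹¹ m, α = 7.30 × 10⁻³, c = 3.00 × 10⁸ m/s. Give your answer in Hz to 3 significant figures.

r = n²a₀/Z = 1.06 × 10⁻¹⁰ m, v = Zαc/n = 2.19 × 10⁶ m/s
f = v/(2πr) = 3.29 × 10¹⁵ Hz

3.29 × 10¹⁵ Hz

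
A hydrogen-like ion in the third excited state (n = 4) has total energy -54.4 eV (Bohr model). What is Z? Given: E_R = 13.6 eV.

E_n = −E_R Z²/n² ⇒ Z² = −E_n n²/E_R = 54.4 × 4² / 13.6 ≈ 64.00
Z = 8

8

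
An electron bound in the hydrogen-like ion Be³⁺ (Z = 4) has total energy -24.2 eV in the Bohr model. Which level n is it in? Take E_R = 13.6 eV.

E_n = −E_R Z²/n² ⇒ n² = E_R Z²/(−E_n) = 13.6 × 4² / 24.2 ≈ 8.99
n = 3

3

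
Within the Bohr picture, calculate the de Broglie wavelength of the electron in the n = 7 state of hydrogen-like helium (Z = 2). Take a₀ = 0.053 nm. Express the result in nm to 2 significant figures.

The Bohr quantisation condition is nλ = 2πr_n.
r_n = n²a₀/Z = 1.3 nm
λ = 2πr_n/n = 2π·1.3/7 = 1.2 nm

1.2 nm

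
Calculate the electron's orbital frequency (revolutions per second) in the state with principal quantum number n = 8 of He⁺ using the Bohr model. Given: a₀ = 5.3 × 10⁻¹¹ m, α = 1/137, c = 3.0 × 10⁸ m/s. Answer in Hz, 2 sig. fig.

5.1 × 10¹³ Hz

r = n²a₀/Z = 1.7 × 10⁻⁹ m, v = Zαc/n = 5.5 × 10⁵ m/s
f = v/(2πr) = 5.1 × 10¹³ Hz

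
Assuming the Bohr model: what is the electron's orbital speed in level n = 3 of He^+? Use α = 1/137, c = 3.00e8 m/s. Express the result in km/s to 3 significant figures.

v_n = Zαc/n = 2 × 0.00730 × 3.00e8 / 3
    = 1460 km/s

1460 km/s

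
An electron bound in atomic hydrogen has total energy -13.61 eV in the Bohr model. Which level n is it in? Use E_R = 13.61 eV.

E_n = −E_R Z²/n² ⇒ n² = E_R Z²/(−E_n) = 13.61 × 1² / 13.61 ≈ 1.00
n = 1

1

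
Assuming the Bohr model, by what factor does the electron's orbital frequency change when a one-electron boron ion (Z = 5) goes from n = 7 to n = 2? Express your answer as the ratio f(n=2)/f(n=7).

343/8

f ∝ Z^2 · n^-3; with Z fixed, f ∝ n^-3.
f(n=2)/f(n=7) = (2/7)^-3 = 343/8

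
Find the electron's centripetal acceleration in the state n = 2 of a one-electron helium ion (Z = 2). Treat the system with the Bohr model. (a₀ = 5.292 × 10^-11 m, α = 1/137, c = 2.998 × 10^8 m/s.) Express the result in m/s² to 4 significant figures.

4.525 × 10^22 m/s²

r = n²a₀/Z = 1.058 × 10^-10 m, v = Zαc/n = 2.188 × 10^6 m/s
a = v²/r = (2.188 × 10^6)² / 1.058 × 10^-10 = 4.525 × 10^22 m/s²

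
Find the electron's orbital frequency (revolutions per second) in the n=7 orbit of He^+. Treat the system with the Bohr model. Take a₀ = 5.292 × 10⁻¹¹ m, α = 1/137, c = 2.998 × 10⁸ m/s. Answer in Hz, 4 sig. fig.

7.675 × 10¹³ Hz

r = n²a₀/Z = 1.297 × 10⁻⁹ m, v = Zαc/n = 6.252 × 10⁵ m/s
f = v/(2πr) = 7.675 × 10¹³ Hz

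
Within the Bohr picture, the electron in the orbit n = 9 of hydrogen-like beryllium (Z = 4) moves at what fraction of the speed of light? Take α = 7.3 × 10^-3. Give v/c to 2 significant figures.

0.0032

v_n = Zαc/n, so v/c = Zα/n = 4 × 0.0073 / 9 = 0.0032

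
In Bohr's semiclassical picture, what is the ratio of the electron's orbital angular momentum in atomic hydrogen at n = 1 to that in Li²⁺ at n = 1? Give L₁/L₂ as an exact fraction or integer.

L = nℏ is independent of Z.
L₁/L₂ = n₁/n₂ = 1/1 = 1

1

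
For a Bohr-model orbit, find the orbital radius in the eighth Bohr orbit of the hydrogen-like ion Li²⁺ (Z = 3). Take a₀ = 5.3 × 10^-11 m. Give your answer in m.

1.1 × 10^-9 m

r_n = n²a₀/Z = 8² × 5.3 × 10^-11 / 3
    = 64 × 5.3 × 10^-11 / 3 = 1.1 × 10^-9 m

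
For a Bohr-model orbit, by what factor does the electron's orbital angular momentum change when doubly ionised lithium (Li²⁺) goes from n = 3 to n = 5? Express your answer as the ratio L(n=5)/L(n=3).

L = nℏ depends only on n, so L ∝ n.
L(n=5)/L(n=3) = (5/3)^1 = 5/3

5/3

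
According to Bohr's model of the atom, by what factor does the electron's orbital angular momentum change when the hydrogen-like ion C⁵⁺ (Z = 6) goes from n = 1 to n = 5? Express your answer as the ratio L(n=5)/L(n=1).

L = nℏ depends only on n, so L ∝ n.
L(n=5)/L(n=1) = (5/1)^1 = 5

5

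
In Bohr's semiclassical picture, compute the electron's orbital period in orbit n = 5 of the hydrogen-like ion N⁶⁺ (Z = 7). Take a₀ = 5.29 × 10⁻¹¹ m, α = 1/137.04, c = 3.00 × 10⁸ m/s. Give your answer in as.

387 as

r = n²a₀/Z = 5²·5.29 × 10⁻¹¹/7 = 1.89 × 10⁻¹⁰ m
v = Zαc/n = 7·0.00730·3.00 × 10⁸/5 = 3.06 × 10⁶ m/s
T = 2πr/v = 3.87 × 10⁻¹⁶ s = 387 as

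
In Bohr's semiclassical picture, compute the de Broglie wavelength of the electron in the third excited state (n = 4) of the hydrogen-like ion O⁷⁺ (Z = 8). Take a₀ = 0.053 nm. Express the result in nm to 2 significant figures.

The Bohr quantisation condition is nλ = 2πr_n.
r_n = n²a₀/Z = 0.11 nm
λ = 2πr_n/n = 2π·0.11/4 = 0.17 nm

0.17 nm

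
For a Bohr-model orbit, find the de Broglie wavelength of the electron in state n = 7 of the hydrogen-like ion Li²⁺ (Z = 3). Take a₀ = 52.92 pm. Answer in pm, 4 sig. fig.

The Bohr quantisation condition is nλ = 2πr_n.
r_n = n²a₀/Z = 864.4 pm
λ = 2πr_n/n = 2π·864.4/7 = 775.8 pm

775.8 pm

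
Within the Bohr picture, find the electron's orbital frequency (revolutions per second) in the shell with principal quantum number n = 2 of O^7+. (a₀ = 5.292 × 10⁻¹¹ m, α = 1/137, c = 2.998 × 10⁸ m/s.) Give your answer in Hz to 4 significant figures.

r = n²a₀/Z = 2.646 × 10⁻¹¹ m, v = Zαc/n = 8.753 × 10⁶ m/s
f = v/(2πr) = 5.265 × 10¹⁶ Hz

5.265 × 10¹⁶ Hz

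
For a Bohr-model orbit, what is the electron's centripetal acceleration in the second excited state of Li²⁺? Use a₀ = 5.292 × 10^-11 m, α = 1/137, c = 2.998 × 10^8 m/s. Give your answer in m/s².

3.016 × 10^22 m/s²

r = n²a₀/Z = 1.588 × 10^-10 m, v = Zαc/n = 2.188 × 10^6 m/s
a = v²/r = (2.188 × 10^6)² / 1.588 × 10^-10 = 3.016 × 10^22 m/s²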